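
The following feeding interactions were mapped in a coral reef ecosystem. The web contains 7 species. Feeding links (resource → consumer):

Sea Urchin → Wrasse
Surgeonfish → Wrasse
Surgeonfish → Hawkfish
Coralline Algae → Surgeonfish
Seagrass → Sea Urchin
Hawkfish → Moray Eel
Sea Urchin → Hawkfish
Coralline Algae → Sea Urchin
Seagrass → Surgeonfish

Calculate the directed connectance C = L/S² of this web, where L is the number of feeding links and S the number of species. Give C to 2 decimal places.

The web has S = 7 species and L = 9 feeding links.
C = L / S² = 9 / 49 = 0.1837 ≈ 0.18.

C = 0.18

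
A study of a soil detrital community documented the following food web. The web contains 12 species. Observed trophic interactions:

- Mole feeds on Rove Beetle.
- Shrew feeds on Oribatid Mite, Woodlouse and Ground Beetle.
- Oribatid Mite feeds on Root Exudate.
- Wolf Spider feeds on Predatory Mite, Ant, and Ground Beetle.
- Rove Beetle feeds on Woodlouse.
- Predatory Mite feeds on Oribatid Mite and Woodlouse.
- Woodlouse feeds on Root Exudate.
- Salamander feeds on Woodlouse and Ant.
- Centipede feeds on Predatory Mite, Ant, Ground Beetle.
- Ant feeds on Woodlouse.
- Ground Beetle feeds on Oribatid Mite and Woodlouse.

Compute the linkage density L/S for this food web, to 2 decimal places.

L/S = 1.67

There are L = 20 links among S = 12 species.
L/S = 20/12 = 1.6667 ≈ 1.67.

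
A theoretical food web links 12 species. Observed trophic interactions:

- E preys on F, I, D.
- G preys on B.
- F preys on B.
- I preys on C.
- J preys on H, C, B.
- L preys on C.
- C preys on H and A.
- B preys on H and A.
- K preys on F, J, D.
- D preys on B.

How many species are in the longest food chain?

4 species

One longest chain: A → B → D → K.
It has 4 species and 3 links.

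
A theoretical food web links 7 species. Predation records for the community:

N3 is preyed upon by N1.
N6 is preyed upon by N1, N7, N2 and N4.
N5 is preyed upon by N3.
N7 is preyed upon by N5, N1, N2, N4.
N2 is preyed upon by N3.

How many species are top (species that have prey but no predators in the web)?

Top species (has prey, but nothing eats it): N4, N1.
Count: 2.

2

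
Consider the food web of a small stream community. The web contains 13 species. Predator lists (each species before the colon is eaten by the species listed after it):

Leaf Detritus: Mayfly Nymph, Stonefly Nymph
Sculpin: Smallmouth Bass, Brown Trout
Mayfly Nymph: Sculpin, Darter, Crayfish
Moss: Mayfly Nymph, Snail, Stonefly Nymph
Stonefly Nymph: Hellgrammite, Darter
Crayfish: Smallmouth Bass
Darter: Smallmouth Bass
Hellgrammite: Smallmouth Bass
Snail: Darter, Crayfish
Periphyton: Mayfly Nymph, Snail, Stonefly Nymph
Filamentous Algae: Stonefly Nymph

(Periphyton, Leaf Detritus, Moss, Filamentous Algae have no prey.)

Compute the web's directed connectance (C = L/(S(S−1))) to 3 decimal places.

C = 0.135

The web has S = 13 species and L = 21 feeding links.
C = L / (S(S−1)) = 21 / 156 = 0.1346 ≈ 0.135.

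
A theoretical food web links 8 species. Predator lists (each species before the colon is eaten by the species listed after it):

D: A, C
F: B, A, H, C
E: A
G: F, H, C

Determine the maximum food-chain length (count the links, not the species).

2 links

One longest chain: G → F → B.
It has 3 species and 2 links.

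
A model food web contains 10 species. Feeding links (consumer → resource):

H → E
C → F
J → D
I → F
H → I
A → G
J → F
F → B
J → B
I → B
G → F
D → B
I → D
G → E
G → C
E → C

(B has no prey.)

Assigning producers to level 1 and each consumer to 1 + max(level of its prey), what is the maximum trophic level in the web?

Producers (level 1): B.
B → F → C → E → G → A gives A level 6.
No species has a prey at level 6, so no species reaches level 7.

6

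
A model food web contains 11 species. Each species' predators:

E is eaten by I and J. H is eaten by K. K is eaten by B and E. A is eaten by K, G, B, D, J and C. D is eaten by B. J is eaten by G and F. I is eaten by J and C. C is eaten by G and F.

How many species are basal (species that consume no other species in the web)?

Basal species (no prey listed): A, H.
Count: 2.

2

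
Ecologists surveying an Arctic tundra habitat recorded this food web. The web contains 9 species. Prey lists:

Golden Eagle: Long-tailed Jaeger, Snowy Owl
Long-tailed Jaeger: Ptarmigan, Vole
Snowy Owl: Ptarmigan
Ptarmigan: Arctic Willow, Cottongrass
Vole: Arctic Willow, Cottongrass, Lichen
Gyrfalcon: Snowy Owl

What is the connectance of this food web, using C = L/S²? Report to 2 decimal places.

The web has S = 9 species and L = 11 feeding links.
C = L / S² = 11 / 81 = 0.1358 ≈ 0.14.

C = 0.14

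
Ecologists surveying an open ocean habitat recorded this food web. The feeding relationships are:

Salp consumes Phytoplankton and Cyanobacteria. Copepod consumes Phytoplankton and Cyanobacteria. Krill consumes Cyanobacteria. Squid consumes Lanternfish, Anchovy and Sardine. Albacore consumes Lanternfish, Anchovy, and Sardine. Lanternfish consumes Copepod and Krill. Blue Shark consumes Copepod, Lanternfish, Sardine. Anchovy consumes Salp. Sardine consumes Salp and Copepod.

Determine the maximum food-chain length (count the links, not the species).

3 links

One longest chain: Phytoplankton → Copepod → Lanternfish → Albacore.
It has 4 species and 3 links.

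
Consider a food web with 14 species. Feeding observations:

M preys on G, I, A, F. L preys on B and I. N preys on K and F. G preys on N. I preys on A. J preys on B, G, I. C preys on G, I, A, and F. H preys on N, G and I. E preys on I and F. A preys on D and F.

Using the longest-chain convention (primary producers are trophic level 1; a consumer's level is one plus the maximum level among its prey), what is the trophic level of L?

Trophic level 4

F is a producer → level 1.
A eats F (level 1); other prey at levels: D 1 → level 2.
I eats A → level 3.
L eats I (level 3); other prey at levels: B 1 → level 4.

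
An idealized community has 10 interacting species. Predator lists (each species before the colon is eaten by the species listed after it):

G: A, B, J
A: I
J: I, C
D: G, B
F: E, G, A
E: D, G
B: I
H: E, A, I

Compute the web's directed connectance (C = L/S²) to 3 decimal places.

C = 0.170

The web has S = 10 species and L = 17 feeding links.
C = L / S² = 17 / 100 = 0.1700 ≈ 0.170.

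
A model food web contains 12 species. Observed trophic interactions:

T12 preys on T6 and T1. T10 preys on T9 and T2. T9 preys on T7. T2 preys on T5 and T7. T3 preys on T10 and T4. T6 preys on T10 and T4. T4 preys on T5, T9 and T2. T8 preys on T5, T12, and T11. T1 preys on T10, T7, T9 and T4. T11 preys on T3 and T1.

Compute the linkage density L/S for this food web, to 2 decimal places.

L/S = 1.92

There are L = 23 links among S = 12 species.
L/S = 23/12 = 1.9167 ≈ 1.92.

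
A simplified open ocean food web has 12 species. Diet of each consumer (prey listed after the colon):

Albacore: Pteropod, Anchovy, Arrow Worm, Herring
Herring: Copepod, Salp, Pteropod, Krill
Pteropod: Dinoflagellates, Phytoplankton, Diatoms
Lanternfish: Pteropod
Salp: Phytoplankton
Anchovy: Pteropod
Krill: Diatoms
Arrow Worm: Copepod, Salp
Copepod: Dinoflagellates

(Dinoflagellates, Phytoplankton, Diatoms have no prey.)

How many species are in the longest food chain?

One longest chain: Dinoflagellates → Pteropod → Anchovy → Albacore.
It has 4 species and 3 links.

4 species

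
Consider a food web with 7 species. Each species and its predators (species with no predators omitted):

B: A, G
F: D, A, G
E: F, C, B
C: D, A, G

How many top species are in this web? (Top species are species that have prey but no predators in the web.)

3

Top species (has prey, but nothing eats it): D, A, G.
Count: 3.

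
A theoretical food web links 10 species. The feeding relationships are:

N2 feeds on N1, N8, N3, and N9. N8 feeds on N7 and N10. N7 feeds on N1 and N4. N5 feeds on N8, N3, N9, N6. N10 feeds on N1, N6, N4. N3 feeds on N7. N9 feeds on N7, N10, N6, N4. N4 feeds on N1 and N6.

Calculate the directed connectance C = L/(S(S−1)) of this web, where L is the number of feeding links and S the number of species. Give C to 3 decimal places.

The web has S = 10 species and L = 22 feeding links.
C = L / (S(S−1)) = 22 / 90 = 0.2444 ≈ 0.244.

C = 0.244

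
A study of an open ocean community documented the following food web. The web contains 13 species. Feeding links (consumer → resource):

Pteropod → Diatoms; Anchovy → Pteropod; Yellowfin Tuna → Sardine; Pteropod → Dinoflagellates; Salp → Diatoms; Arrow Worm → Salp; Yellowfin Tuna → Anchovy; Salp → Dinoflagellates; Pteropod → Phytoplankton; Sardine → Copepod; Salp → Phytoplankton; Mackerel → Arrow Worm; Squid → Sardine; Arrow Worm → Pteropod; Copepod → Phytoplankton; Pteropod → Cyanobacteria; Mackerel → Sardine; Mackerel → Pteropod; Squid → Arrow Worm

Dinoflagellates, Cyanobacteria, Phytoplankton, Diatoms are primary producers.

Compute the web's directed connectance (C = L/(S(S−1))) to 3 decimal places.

C = 0.122

The web has S = 13 species and L = 19 feeding links.
C = L / (S(S−1)) = 19 / 156 = 0.1218 ≈ 0.122.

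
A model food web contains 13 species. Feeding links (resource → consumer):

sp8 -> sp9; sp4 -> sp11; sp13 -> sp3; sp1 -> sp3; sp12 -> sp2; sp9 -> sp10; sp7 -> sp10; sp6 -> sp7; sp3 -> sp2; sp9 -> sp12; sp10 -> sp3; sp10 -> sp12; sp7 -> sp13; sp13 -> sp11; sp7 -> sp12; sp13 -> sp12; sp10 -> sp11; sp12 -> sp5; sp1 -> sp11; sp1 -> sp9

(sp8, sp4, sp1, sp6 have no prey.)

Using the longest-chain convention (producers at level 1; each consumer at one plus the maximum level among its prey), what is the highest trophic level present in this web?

Producers (level 1): sp8, sp4, sp1, sp6.
sp6 → sp7 → sp13 → sp12 → sp5 gives sp5 level 5.
No species has a prey at level 5, so no species reaches level 6.

5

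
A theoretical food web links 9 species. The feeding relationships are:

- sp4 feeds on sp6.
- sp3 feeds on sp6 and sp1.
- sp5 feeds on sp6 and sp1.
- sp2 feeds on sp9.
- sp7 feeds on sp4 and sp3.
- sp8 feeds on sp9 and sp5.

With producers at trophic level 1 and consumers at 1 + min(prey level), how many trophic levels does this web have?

3

Producers (level 1): sp6, sp1, sp9.
Following each consumer down to its lowest-level prey: sp6 → sp4 → sp7 (levels 1 through 3).
All prey of sp7 (sp4 2, sp3 2) are at level 2 or above, so sp7 is at level 1 + 2 = 3.
Every consumer has at least one prey at level 2 or below, so none exceeds level 3.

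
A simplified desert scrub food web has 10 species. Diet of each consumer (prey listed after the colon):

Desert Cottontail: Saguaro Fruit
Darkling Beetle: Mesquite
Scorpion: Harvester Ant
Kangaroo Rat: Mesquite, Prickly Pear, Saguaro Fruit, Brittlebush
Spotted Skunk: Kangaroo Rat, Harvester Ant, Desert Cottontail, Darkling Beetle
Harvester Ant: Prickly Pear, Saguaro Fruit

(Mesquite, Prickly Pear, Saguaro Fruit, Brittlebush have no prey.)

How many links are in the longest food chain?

One longest chain: Prickly Pear → Harvester Ant → Scorpion.
It has 3 species and 2 links.

2 links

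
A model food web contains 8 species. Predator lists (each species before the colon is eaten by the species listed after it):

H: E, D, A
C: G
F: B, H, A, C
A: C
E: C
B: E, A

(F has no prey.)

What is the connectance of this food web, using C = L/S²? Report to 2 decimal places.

The web has S = 8 species and L = 12 feeding links.
C = L / S² = 12 / 64 = 0.1875 ≈ 0.19.

C = 0.19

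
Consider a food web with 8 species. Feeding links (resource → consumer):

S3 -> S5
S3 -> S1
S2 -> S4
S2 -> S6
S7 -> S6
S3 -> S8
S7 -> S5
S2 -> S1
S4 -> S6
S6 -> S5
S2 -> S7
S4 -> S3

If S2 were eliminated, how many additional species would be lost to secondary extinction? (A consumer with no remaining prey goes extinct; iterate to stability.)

7

Remove S2.
Round 1: S4 (all prey gone), S7 (all prey gone) → extinct.
Round 2: S6 (all prey gone), S3 (all prey gone) → extinct.
Round 3: S5 (all prey gone), S1 (all prey gone), S8 (all prey gone) → extinct.
No further losses. Total secondary extinctions: 7.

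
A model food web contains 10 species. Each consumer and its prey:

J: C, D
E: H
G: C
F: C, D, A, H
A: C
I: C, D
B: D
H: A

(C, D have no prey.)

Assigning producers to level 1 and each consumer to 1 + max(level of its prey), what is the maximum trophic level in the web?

4

Producers (level 1): C, D.
C → A → H → F gives F level 4.
No species has a prey at level 4, so no species reaches level 5.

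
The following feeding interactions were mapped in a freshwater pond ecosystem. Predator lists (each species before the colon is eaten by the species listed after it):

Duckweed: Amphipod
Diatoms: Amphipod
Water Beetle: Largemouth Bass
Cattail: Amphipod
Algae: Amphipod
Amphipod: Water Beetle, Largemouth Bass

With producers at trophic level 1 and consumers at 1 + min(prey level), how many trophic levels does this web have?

Producers (level 1): Diatoms, Cattail, Duckweed, Algae.
Following each consumer down to its lowest-level prey: Diatoms → Amphipod → Water Beetle (levels 1 through 3).
All prey of Water Beetle (Amphipod 2) are at level 2 or above, so Water Beetle is at level 1 + 2 = 3.
Every consumer has at least one prey at level 2 or below, so none exceeds level 3.

3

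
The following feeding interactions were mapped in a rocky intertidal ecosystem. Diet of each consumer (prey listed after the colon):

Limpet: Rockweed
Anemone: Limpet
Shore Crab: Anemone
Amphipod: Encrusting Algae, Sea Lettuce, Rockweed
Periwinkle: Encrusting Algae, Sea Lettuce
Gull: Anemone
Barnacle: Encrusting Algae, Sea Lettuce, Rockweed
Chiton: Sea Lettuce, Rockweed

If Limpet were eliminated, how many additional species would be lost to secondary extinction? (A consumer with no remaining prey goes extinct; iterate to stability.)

3

Remove Limpet.
Round 1: Anemone (all prey gone) → extinct.
Round 2: Shore Crab (all prey gone), Gull (all prey gone) → extinct.
No further losses. Total secondary extinctions: 3.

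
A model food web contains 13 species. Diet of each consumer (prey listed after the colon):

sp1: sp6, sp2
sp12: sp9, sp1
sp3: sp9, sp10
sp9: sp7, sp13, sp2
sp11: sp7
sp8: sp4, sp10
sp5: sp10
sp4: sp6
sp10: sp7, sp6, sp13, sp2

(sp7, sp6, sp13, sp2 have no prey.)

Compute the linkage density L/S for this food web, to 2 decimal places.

There are L = 18 links among S = 13 species.
L/S = 18/13 = 1.3846 ≈ 1.38.

L/S = 1.38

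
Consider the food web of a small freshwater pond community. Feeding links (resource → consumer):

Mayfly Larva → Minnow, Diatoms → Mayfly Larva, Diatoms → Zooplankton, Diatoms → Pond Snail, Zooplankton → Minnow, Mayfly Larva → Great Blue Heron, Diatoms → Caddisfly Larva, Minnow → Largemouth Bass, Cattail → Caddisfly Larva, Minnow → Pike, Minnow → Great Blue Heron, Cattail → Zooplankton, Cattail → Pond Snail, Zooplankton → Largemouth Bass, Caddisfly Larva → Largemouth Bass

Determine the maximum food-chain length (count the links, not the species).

3 links

One longest chain: Diatoms → Mayfly Larva → Minnow → Pike.
It has 4 species and 3 links.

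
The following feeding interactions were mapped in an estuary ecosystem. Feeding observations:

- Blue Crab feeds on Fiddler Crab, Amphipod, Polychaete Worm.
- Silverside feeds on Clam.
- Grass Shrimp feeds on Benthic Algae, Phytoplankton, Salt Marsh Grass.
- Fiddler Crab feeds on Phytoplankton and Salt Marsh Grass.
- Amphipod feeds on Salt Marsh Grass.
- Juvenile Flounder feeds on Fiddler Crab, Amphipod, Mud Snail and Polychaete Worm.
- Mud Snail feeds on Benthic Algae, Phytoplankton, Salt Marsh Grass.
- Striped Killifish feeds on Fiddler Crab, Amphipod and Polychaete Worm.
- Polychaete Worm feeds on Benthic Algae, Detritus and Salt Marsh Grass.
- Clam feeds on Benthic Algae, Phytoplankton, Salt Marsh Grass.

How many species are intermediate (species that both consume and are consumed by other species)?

Intermediate species (has both prey and predators): Mud Snail, Amphipod, Clam, Polychaete Worm, Fiddler Crab.
Count: 5.

5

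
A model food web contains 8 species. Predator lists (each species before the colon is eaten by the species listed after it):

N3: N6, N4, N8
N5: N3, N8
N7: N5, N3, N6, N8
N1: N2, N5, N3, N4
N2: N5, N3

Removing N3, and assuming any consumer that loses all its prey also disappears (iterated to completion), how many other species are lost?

Remove N3.
Every predator of it retains at least one other prey: N6 still has N7; N4 still has N1; N8 still has N7, N5.
No consumer loses all prey, so no secondary extinctions occur.

0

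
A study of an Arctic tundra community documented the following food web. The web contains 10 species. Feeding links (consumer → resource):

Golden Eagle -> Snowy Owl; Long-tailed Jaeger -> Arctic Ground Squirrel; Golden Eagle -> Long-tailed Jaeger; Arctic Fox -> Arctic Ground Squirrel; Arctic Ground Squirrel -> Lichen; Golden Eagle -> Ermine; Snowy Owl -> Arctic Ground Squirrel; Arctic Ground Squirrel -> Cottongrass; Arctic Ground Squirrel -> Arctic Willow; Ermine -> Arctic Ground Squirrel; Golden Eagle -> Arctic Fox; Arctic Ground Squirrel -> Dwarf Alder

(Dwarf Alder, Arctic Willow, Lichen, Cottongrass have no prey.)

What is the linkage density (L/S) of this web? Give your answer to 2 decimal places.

L/S = 1.20

There are L = 12 links among S = 10 species.
L/S = 12/10 = 1.2000 ≈ 1.20.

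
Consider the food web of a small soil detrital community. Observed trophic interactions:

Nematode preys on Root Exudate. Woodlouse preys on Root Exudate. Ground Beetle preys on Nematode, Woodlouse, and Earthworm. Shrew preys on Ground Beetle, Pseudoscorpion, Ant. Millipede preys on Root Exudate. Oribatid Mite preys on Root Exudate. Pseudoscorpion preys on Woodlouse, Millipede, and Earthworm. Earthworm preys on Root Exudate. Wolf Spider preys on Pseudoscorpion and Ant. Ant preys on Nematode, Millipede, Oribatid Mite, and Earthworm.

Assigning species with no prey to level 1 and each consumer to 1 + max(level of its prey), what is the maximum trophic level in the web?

Basal resources (level 1): Root Exudate.
Root Exudate → Earthworm → Pseudoscorpion → Wolf Spider gives Wolf Spider level 4.
No species has a prey at level 4, so no species reaches level 5.

4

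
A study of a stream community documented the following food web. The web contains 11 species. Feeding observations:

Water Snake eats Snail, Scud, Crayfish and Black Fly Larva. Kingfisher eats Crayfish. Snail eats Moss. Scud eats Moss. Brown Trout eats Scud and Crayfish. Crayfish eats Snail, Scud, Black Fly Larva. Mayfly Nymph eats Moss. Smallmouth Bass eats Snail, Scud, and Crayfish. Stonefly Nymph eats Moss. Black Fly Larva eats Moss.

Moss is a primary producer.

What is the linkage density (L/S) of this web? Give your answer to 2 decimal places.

There are L = 18 links among S = 11 species.
L/S = 18/11 = 1.6364 ≈ 1.64.

L/S = 1.64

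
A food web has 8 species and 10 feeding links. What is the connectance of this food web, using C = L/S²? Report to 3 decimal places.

The web has S = 8 species and L = 10 feeding links.
C = L / S² = 10 / 64 = 0.1562 ≈ 0.156.

C = 0.156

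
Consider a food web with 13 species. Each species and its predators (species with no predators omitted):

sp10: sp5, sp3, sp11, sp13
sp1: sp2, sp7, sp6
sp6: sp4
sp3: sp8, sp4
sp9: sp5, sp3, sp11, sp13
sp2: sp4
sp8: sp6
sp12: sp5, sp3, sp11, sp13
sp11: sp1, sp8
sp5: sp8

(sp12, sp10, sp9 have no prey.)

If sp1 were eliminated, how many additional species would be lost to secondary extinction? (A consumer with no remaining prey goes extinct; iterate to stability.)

Remove sp1.
Round 1: sp2 (all prey gone), sp7 (all prey gone) → extinct.
No further losses. Total secondary extinctions: 2.

2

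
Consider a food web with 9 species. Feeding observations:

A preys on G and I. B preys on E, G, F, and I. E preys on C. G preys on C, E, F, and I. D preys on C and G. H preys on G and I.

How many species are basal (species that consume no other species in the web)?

3

Basal species (no prey listed): F, C, I.
Count: 3.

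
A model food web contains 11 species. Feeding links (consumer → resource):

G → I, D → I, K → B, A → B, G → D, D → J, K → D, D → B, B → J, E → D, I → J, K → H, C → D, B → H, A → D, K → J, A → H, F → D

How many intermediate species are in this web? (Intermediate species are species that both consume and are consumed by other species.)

3

Intermediate species (has both prey and predators): B, I, D.
Count: 3.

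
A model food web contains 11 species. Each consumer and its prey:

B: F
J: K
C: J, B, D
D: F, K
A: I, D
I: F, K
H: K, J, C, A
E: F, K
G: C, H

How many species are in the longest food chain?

One longest chain: F → I → A → H → G.
It has 5 species and 4 links.

5 species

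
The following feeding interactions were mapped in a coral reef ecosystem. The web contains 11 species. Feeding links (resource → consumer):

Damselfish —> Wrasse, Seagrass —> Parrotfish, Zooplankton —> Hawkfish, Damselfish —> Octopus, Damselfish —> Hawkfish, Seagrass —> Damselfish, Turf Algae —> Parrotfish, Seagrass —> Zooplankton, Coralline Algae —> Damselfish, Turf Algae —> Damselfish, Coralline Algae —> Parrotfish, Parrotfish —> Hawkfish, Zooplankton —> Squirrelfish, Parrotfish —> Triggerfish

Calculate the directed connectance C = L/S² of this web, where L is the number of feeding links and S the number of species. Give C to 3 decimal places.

C = 0.116

The web has S = 11 species and L = 14 feeding links.
C = L / S² = 14 / 121 = 0.1157 ≈ 0.116.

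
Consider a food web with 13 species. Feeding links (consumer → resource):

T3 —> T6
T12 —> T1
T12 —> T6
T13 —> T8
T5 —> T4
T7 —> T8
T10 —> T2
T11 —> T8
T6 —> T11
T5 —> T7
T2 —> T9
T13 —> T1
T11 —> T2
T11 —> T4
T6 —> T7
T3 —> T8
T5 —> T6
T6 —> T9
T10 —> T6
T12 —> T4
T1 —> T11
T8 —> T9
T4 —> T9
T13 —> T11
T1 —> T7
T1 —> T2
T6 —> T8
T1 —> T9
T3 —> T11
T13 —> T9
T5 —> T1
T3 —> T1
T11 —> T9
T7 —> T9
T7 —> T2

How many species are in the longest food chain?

One longest chain: T9 → T2 → T11 → T1 → T13.
It has 5 species and 4 links.

5 species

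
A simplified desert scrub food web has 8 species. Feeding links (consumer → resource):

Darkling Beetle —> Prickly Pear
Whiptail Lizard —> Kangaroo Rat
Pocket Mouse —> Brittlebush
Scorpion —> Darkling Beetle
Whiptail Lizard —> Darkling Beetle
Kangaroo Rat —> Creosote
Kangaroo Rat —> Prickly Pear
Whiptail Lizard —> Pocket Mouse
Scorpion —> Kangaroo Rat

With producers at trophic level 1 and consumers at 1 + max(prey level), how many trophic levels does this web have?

Producers (level 1): Prickly Pear, Brittlebush, Creosote.
Prickly Pear → Kangaroo Rat → Scorpion gives Scorpion level 3.
No species has a prey at level 3, so no species reaches level 4.

3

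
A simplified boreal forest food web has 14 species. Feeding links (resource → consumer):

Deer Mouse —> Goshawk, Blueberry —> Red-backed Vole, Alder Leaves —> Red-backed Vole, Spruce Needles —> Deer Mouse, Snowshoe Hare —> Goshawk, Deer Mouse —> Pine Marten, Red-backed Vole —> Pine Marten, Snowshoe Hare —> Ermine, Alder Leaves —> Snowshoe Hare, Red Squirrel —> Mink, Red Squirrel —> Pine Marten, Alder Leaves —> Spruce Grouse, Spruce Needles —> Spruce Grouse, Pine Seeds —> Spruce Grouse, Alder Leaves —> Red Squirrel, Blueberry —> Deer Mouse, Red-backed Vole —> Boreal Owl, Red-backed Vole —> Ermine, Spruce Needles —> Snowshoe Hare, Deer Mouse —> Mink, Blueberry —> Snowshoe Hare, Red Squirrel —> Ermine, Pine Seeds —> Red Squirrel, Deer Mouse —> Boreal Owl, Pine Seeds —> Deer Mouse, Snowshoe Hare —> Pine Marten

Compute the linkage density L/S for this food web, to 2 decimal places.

There are L = 26 links among S = 14 species.
L/S = 26/14 = 1.8571 ≈ 1.86.

L/S = 1.86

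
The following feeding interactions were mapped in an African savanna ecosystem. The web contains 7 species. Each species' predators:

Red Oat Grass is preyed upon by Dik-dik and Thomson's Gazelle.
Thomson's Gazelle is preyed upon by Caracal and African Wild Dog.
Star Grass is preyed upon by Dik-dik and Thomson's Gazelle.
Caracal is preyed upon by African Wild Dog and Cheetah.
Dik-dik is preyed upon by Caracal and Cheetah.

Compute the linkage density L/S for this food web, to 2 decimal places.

There are L = 10 links among S = 7 species.
L/S = 10/7 = 1.4286 ≈ 1.43.

L/S = 1.43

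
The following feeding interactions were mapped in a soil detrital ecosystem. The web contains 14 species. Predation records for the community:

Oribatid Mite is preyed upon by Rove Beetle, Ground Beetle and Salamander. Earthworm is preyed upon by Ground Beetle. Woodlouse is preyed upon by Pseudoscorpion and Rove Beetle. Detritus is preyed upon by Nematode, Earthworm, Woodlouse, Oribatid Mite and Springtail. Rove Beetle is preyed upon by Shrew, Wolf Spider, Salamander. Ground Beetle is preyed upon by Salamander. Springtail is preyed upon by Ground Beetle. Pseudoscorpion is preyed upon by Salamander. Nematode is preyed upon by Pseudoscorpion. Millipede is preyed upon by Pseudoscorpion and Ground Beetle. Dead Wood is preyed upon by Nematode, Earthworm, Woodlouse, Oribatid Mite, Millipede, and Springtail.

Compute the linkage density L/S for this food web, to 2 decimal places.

L/S = 1.86

There are L = 26 links among S = 14 species.
L/S = 26/14 = 1.8571 ≈ 1.86.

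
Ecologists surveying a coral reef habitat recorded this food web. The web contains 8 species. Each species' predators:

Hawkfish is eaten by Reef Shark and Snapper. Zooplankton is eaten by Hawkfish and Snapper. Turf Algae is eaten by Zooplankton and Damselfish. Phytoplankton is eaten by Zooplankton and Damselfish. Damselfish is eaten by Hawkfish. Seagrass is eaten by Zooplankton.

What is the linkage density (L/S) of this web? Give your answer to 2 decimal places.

L/S = 1.25

There are L = 10 links among S = 8 species.
L/S = 10/8 = 1.2500 ≈ 1.25.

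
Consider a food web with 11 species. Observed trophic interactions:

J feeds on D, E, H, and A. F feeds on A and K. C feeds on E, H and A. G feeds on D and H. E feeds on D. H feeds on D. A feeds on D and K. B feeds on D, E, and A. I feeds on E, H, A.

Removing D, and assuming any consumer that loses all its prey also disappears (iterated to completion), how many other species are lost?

3

Remove D.
Round 1: H (all prey gone), E (all prey gone) → extinct.
Round 2: G (all prey gone) → extinct.
No further losses. Total secondary extinctions: 3.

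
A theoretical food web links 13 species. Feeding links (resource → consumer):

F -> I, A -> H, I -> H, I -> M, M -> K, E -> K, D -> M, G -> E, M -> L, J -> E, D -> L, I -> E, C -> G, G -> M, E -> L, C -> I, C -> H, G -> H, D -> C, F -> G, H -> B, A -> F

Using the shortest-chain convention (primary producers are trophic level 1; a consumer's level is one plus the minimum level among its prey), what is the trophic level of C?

D is a producer → level 1.
C eats D → level 2.

Trophic level 2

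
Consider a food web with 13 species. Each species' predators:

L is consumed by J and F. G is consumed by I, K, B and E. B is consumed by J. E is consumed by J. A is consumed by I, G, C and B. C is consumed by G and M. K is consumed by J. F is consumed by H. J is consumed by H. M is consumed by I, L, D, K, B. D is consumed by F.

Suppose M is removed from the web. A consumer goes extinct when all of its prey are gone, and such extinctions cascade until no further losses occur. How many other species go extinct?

3

Remove M.
Round 1: L (all prey gone), D (all prey gone) → extinct.
Round 2: F (all prey gone) → extinct.
No further losses. Total secondary extinctions: 3.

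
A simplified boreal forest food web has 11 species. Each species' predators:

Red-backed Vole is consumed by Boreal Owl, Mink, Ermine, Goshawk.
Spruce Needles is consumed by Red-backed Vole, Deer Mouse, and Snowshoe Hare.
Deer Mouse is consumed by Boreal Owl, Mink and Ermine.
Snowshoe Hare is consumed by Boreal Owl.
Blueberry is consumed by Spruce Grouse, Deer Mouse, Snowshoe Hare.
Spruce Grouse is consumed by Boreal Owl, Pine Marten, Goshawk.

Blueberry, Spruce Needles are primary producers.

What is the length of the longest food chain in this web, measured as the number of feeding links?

One longest chain: Blueberry → Deer Mouse → Mink.
It has 3 species and 2 links.

2 links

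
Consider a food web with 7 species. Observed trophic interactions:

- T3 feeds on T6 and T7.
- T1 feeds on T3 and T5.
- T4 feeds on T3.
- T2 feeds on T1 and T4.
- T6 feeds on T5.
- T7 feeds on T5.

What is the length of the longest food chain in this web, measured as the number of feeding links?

4 links

One longest chain: T5 → T6 → T3 → T4 → T2.
It has 5 species and 4 links.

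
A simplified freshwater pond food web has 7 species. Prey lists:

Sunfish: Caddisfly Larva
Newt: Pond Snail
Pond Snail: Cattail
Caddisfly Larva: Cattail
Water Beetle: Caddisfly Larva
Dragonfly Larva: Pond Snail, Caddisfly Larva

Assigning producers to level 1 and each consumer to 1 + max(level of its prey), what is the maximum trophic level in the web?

Producers (level 1): Cattail.
Cattail → Caddisfly Larva → Water Beetle gives Water Beetle level 3.
No species has a prey at level 3, so no species reaches level 4.

3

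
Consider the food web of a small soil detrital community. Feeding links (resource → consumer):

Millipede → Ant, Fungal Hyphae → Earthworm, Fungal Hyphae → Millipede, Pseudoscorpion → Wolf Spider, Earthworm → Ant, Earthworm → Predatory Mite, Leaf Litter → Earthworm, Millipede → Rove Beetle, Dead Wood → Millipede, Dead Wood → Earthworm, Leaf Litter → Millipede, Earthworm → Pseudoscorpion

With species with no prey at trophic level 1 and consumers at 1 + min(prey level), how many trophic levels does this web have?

Basal resources (level 1): Dead Wood, Fungal Hyphae, Leaf Litter.
Following each consumer down to its lowest-level prey: Dead Wood → Earthworm → Pseudoscorpion → Wolf Spider (levels 1 through 4).
All prey of Wolf Spider (Pseudoscorpion 3) are at level 3 or above, so Wolf Spider is at level 1 + 3 = 4.
Every consumer has at least one prey at level 3 or below, so none exceeds level 4.

4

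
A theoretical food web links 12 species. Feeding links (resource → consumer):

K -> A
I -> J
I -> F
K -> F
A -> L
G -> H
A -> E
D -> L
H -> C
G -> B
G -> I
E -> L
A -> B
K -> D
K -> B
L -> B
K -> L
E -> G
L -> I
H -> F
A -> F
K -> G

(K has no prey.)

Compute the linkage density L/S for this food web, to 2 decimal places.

L/S = 1.83

There are L = 22 links among S = 12 species.
L/S = 22/12 = 1.8333 ≈ 1.83.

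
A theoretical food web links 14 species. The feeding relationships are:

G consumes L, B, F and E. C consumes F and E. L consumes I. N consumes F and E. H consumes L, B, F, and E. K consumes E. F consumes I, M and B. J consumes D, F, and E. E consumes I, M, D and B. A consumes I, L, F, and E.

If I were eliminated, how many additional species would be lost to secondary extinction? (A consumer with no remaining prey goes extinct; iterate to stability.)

Remove I.
Round 1: L (all prey gone) → extinct.
No further losses. Total secondary extinctions: 1.

1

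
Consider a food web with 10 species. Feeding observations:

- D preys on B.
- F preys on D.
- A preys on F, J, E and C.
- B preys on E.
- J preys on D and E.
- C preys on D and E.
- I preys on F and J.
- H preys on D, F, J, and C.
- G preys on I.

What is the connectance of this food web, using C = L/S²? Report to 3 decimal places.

C = 0.180

The web has S = 10 species and L = 18 feeding links.
C = L / S² = 18 / 100 = 0.1800 ≈ 0.180.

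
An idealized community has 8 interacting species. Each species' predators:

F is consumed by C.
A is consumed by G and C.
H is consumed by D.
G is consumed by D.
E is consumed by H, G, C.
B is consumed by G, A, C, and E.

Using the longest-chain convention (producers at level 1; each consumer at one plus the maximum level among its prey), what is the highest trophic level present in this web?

4

Producers (level 1): B, F.
B → A → G → D gives D level 4.
No species has a prey at level 4, so no species reaches level 5.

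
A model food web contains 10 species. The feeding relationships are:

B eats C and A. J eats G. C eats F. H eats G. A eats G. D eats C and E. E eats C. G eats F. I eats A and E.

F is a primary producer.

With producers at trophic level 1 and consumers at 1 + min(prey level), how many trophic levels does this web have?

Producers (level 1): F.
Following each consumer down to its lowest-level prey: F → C → E → I (levels 1 through 4).
All prey of I (E 3, A 3) are at level 3 or above, so I is at level 1 + 3 = 4.
Every consumer has at least one prey at level 3 or below, so none exceeds level 4.

4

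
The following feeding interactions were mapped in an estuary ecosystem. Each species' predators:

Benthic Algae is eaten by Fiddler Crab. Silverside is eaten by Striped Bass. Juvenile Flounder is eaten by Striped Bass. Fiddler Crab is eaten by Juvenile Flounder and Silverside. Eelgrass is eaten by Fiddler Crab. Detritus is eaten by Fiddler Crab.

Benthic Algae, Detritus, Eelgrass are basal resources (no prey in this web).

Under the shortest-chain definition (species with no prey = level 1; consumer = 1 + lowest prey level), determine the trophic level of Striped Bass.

Benthic Algae has no prey (basal) → level 1.
Fiddler Crab eats Benthic Algae → level 2.
Silverside eats Fiddler Crab → level 3.
Striped Bass eats Silverside → level 4.
No prey of Striped Bass is below level 3, so 4 is the minimum.

Trophic level 4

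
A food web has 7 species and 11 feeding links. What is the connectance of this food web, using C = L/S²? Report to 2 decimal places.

C = 0.22

The web has S = 7 species and L = 11 feeding links.
C = L / S² = 11 / 49 = 0.2245 ≈ 0.22.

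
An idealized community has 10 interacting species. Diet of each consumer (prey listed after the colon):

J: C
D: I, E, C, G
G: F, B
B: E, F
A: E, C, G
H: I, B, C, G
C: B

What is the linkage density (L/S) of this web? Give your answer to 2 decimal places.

L/S = 1.70

There are L = 17 links among S = 10 species.
L/S = 17/10 = 1.7000 ≈ 1.70.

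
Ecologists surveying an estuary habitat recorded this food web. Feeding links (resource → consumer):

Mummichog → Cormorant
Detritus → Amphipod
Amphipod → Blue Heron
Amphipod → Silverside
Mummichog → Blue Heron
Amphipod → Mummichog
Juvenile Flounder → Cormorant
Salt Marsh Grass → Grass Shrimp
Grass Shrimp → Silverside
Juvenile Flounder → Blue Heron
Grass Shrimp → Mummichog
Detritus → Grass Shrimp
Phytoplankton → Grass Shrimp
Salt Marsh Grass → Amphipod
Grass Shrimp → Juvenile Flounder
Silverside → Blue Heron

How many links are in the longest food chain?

3 links

One longest chain: Detritus → Amphipod → Mummichog → Cormorant.
It has 4 species and 3 links.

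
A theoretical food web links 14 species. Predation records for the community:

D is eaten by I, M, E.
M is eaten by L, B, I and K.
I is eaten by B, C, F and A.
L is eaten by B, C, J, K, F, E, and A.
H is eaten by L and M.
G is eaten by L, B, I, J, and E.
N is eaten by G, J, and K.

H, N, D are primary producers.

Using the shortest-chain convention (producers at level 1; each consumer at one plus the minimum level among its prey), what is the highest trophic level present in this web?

3

Producers (level 1): H, N, D.
Following each consumer down to its lowest-level prey: N → G → B (levels 1 through 3).
All prey of B (G 2, M 2, I 2, L 2) are at level 2 or above, so B is at level 1 + 2 = 3.
Every consumer has at least one prey at level 2 or below, so none exceeds level 3.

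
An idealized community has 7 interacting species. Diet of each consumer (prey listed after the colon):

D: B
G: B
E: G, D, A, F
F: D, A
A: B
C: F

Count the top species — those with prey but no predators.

2

Top species (has prey, but nothing eats it): E, C.
Count: 2.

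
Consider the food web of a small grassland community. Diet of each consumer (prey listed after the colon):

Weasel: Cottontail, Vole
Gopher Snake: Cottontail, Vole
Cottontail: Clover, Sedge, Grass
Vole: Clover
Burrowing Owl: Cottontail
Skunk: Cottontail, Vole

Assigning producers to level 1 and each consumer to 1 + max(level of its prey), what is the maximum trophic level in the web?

3

Producers (level 1): Clover, Sedge, Grass.
Clover → Cottontail → Weasel gives Weasel level 3.
No species has a prey at level 3, so no species reaches level 4.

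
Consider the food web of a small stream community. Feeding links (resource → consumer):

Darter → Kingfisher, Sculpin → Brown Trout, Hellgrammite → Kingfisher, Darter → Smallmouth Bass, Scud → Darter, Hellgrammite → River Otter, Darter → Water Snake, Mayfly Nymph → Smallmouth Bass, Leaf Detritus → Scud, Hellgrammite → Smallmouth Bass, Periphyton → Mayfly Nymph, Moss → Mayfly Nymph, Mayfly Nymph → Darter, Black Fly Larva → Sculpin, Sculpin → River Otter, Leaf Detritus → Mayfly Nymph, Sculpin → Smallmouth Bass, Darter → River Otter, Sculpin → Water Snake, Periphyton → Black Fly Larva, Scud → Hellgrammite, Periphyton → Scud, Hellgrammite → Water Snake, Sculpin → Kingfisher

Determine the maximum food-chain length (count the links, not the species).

One longest chain: Leaf Detritus → Mayfly Nymph → Darter → Water Snake.
It has 4 species and 3 links.

3 links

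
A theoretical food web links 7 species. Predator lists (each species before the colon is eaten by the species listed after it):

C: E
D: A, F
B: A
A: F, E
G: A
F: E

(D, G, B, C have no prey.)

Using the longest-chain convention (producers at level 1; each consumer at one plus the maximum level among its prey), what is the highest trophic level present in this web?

Producers (level 1): D, G, B, C.
D → A → F → E gives E level 4.
No species has a prey at level 4, so no species reaches level 5.

4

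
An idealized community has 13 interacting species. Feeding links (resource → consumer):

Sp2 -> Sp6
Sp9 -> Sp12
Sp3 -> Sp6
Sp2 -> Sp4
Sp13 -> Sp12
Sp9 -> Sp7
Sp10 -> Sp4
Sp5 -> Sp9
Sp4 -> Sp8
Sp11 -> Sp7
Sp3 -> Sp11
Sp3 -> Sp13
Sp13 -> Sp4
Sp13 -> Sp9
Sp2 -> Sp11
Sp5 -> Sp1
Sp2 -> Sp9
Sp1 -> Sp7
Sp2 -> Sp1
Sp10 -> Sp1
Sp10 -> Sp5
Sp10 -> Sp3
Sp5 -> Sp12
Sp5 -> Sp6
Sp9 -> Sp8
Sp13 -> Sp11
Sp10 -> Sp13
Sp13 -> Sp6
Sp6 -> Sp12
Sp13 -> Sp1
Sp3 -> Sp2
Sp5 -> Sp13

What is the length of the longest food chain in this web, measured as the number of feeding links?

4 links

One longest chain: Sp10 → Sp5 → Sp13 → Sp1 → Sp7.
It has 5 species and 4 links.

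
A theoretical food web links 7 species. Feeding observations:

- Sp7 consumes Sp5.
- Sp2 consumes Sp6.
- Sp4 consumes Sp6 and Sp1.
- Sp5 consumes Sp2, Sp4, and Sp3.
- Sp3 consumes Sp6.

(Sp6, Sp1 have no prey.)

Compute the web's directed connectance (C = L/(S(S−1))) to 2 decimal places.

C = 0.19

The web has S = 7 species and L = 8 feeding links.
C = L / (S(S−1)) = 8 / 42 = 0.1905 ≈ 0.19.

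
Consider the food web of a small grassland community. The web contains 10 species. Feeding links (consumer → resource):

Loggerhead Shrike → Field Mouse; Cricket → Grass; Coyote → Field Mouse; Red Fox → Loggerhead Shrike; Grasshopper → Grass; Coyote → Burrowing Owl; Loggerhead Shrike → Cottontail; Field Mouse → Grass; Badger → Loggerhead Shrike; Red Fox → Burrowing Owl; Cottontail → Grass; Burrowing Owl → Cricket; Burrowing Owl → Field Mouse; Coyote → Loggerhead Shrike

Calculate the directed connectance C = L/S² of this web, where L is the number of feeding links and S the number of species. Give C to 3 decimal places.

C = 0.140

The web has S = 10 species and L = 14 feeding links.
C = L / S² = 14 / 100 = 0.1400 ≈ 0.140.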